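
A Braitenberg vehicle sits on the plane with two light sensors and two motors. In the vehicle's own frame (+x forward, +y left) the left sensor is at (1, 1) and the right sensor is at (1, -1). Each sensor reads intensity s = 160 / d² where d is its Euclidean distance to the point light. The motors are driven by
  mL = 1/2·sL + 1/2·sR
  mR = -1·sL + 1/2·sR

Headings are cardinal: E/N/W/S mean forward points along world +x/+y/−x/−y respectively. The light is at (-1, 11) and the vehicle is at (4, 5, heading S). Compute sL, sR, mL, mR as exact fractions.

left sensor world pos  = (5, 4); dL² = 85
right sensor world pos = (3, 4); dR² = 65
sL = 160/85 = 32/17
sR = 160/65 = 32/13
mL = 1/2·sL + 1/2·sR = 480/221
mR = -1·sL + 1/2·sR = -144/221

32/17 32/13 480/221 -144/221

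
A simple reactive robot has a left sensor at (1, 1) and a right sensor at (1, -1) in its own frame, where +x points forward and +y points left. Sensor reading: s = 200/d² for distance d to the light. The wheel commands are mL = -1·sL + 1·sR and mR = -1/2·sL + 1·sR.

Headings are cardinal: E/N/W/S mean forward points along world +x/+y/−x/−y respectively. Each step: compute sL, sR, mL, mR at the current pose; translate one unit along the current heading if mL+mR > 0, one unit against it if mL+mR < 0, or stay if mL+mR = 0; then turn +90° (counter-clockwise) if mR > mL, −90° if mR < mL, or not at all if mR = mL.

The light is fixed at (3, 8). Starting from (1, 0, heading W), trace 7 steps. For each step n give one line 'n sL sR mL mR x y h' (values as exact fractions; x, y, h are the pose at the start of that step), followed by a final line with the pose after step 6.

n=0: pose=(1,0,W); sL=20/9, sR=100/29; mL=320/261, mR=610/261; mL+mR=310/87 → advance +1; mR−mL=10/9 → turn +1·90°
n=1: pose=(0,0,S); sL=40/17, sR=200/97; mL=-480/1649, mR=1460/1649; mL+mR=980/1649 → advance +1; mR−mL=20/17 → turn +1·90°
n=2: pose=(0,-1,E); sL=50/17, sR=25/13; mL=-225/221, mR=100/221; mL+mR=-125/221 → advance -1; mR−mL=25/17 → turn +1·90°
n=3: pose=(-1,-1,N); sL=200/89, sR=200/73; mL=3200/6497, mR=10500/6497; mL+mR=13700/6497 → advance +1; mR−mL=100/89 → turn +1·90°
n=4: pose=(-1,0,W); sL=100/53, sR=100/37; mL=1600/1961, mR=3450/1961; mL+mR=5050/1961 → advance +1; mR−mL=50/53 → turn +1·90°
n=5: pose=(-2,0,S); sL=200/97, sR=200/117; mL=-4000/11349, mR=7700/11349; mL+mR=3700/11349 → advance +1; mR−mL=100/97 → turn +1·90°
n=6: pose=(-2,-1,E); sL=5/2, sR=50/29; mL=-45/58, mR=55/116; mL+mR=-35/116 → advance -1; mR−mL=5/4 → turn +1·90°

0 20/9 100/29 320/261 610/261 1 0 W
1 40/17 200/97 -480/1649 1460/1649 0 0 S
2 50/17 25/13 -225/221 100/221 0 -1 E
3 200/89 200/73 3200/6497 10500/6497 -1 -1 N
4 100/53 100/37 1600/1961 3450/1961 -1 0 W
5 200/97 200/117 -4000/11349 7700/11349 -2 0 S
6 5/2 50/29 -45/58 55/116 -2 -1 E
final -3 -1 N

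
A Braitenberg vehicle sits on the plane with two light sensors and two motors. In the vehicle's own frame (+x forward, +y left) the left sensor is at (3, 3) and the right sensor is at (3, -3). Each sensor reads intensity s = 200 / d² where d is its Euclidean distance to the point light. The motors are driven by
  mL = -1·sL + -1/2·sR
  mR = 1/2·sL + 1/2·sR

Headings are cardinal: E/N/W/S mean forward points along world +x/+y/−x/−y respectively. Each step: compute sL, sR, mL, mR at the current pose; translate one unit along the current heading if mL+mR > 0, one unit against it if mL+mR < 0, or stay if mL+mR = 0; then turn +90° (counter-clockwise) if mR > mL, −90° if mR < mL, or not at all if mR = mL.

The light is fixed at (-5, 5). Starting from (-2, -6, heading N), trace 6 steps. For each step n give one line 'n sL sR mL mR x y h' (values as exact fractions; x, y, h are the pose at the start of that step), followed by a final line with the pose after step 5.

n=0: pose=(-2,-6,N); sL=25/8, sR=2; mL=-33/8, mR=41/16; mL+mR=-25/16 → advance -1; mR−mL=107/16 → turn +1·90°
n=1: pose=(-2,-7,W); sL=8/9, sR=200/81; mL=-172/81, mR=136/81; mL+mR=-4/9 → advance -1; mR−mL=308/81 → turn +1·90°
n=2: pose=(-1,-7,S); sL=100/137, sR=100/113; mL=-18150/15481, mR=12500/15481; mL+mR=-50/137 → advance -1; mR−mL=30650/15481 → turn +1·90°
n=3: pose=(-1,-6,E); sL=200/113, sR=40/49; mL=-12060/5537, mR=7160/5537; mL+mR=-100/113 → advance -1; mR−mL=19220/5537 → turn +1·90°
n=4: pose=(-2,-6,N); sL=25/8, sR=2; mL=-33/8, mR=41/16; mL+mR=-25/16 → advance -1; mR−mL=107/16 → turn +1·90°
n=5: pose=(-2,-7,W); sL=8/9, sR=200/81; mL=-172/81, mR=136/81; mL+mR=-4/9 → advance -1; mR−mL=308/81 → turn +1·90°

0 25/8 2 -33/8 41/16 -2 -6 N
1 8/9 200/81 -172/81 136/81 -2 -7 W
2 100/137 100/113 -18150/15481 12500/15481 -1 -7 S
3 200/113 40/49 -12060/5537 7160/5537 -1 -6 E
4 25/8 2 -33/8 41/16 -2 -6 N
5 8/9 200/81 -172/81 136/81 -2 -7 W
final -1 -7 S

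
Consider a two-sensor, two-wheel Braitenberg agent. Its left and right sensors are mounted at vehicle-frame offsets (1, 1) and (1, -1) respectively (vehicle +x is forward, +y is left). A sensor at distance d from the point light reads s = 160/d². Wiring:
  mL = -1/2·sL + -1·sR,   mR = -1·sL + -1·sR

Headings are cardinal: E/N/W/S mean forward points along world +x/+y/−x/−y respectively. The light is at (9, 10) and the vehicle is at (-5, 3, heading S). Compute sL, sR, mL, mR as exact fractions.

left sensor world pos  = (-4, 2); dL² = 233
right sensor world pos = (-6, 2); dR² = 289
sL = 160/233 = 160/233
sR = 160/289 = 160/289
mL = -1/2·sL + -1·sR = -60400/67337
mR = -1·sL + -1·sR = -83520/67337

160/233 160/289 -60400/67337 -83520/67337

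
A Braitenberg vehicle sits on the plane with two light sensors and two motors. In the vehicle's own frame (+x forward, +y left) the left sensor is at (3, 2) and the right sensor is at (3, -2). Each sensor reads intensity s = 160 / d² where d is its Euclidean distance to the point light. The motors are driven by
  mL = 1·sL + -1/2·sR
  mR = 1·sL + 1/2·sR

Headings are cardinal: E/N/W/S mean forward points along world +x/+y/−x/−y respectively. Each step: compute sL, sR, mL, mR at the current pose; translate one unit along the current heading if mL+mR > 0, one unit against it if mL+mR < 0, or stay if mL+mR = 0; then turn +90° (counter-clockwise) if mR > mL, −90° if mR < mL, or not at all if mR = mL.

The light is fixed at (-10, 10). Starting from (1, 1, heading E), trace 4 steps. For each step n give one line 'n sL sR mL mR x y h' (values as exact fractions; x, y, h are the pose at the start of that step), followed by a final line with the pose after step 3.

n=0: pose=(1,1,E); sL=32/49, sR=160/317; mL=6224/15533, mR=14064/15533; mL+mR=64/49 → advance +1; mR−mL=160/317 → turn +1·90°
n=1: pose=(2,1,N); sL=20/17, sR=20/29; mL=410/493, mR=750/493; mL+mR=40/17 → advance +1; mR−mL=20/29 → turn +1·90°
n=2: pose=(2,2,W); sL=160/181, sR=160/117; mL=4240/21177, mR=33200/21177; mL+mR=320/181 → advance +1; mR−mL=160/117 → turn +1·90°
n=3: pose=(1,2,S); sL=16/29, sR=80/101; mL=456/2929, mR=2776/2929; mL+mR=32/29 → advance +1; mR−mL=80/101 → turn +1·90°

0 32/49 160/317 6224/15533 14064/15533 1 1 E
1 20/17 20/29 410/493 750/493 2 1 N
2 160/181 160/117 4240/21177 33200/21177 2 2 W
3 16/29 80/101 456/2929 2776/2929 1 2 S
final 1 1 E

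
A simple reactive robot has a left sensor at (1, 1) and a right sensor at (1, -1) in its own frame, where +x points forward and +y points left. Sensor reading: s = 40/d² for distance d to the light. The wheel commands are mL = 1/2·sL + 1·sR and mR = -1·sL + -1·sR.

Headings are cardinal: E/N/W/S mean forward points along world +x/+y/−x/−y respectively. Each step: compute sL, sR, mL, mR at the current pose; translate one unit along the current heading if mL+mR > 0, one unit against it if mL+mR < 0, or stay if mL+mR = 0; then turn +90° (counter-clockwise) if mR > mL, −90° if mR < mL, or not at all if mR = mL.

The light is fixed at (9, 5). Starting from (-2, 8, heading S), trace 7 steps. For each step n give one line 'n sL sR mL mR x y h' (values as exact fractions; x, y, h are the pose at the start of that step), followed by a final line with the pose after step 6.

0 5/13 10/37 445/962 -315/481 -2 8 S
1 40/153 40/169 9500/25857 -12880/25857 -2 9 W
2 20/73 20/53 1990/3869 -2520/3869 -1 9 N
3 40/97 8/17 1116/1649 -1456/1649 -1 8 E
4 5/13 10/37 445/962 -315/481 -2 8 S
5 40/153 40/169 9500/25857 -12880/25857 -2 9 W
6 20/73 20/53 1990/3869 -2520/3869 -1 9 N
final -1 8 E

n=0: pose=(-2,8,S); sL=5/13, sR=10/37; mL=445/962, mR=-315/481; mL+mR=-5/26 → advance -1; mR−mL=-1075/962 → turn -1·90°
n=1: pose=(-2,9,W); sL=40/153, sR=40/169; mL=9500/25857, mR=-12880/25857; mL+mR=-20/153 → advance -1; mR−mL=-7460/8619 → turn -1·90°
n=2: pose=(-1,9,N); sL=20/73, sR=20/53; mL=1990/3869, mR=-2520/3869; mL+mR=-10/73 → advance -1; mR−mL=-4510/3869 → turn -1·90°
n=3: pose=(-1,8,E); sL=40/97, sR=8/17; mL=1116/1649, mR=-1456/1649; mL+mR=-20/97 → advance -1; mR−mL=-2572/1649 → turn -1·90°
n=4: pose=(-2,8,S); sL=5/13, sR=10/37; mL=445/962, mR=-315/481; mL+mR=-5/26 → advance -1; mR−mL=-1075/962 → turn -1·90°
n=5: pose=(-2,9,W); sL=40/153, sR=40/169; mL=9500/25857, mR=-12880/25857; mL+mR=-20/153 → advance -1; mR−mL=-7460/8619 → turn -1·90°
n=6: pose=(-1,9,N); sL=20/73, sR=20/53; mL=1990/3869, mR=-2520/3869; mL+mR=-10/73 → advance -1; mR−mL=-4510/3869 → turn -1·90°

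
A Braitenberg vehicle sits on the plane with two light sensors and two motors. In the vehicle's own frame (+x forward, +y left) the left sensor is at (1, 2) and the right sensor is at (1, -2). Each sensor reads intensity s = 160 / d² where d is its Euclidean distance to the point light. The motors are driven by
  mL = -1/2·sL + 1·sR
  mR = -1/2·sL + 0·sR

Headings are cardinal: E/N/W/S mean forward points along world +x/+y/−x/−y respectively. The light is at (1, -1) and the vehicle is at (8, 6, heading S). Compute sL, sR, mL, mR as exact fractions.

left sensor world pos  = (10, 5); dL² = 117
right sensor world pos = (6, 5); dR² = 61
sL = 160/117 = 160/117
sR = 160/61 = 160/61
mL = -1/2·sL + 1·sR = 13840/7137
mR = -1/2·sL + 0·sR = -80/117

160/117 160/61 13840/7137 -80/117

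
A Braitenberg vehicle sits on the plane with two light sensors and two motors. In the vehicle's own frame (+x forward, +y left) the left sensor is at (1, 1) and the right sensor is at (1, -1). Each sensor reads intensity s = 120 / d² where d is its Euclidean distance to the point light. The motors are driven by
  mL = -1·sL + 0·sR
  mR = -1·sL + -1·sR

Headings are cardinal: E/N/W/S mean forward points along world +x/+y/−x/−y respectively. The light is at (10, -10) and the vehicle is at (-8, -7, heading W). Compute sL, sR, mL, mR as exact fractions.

left sensor world pos  = (-9, -8); dL² = 365
right sensor world pos = (-9, -6); dR² = 377
sL = 120/365 = 24/73
sR = 120/377 = 120/377
mL = -1·sL + 0·sR = -24/73
mR = -1·sL + -1·sR = -17808/27521

24/73 120/377 -24/73 -17808/27521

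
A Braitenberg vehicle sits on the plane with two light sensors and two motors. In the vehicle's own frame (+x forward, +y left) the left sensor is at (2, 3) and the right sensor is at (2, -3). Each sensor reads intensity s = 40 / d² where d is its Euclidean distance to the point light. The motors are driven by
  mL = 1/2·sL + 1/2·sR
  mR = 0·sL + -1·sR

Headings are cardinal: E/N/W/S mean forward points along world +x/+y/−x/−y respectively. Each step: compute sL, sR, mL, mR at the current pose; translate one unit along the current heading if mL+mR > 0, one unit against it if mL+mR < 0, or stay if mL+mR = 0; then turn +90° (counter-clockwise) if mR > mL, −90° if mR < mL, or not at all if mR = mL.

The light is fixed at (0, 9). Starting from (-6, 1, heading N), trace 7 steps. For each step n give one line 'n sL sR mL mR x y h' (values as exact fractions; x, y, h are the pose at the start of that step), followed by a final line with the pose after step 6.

n=0: pose=(-6,1,N); sL=40/117, sR=8/9; mL=8/13, mR=-8/9; mL+mR=-32/117 → advance -1; mR−mL=-176/117 → turn -1·90°
n=1: pose=(-6,0,E); sL=10/13, sR=1/4; mL=53/104, mR=-1/4; mL+mR=27/104 → advance +1; mR−mL=-79/104 → turn -1·90°
n=2: pose=(-5,0,S); sL=8/25, sR=8/37; mL=248/925, mR=-8/37; mL+mR=48/925 → advance +1; mR−mL=-448/925 → turn -1·90°
n=3: pose=(-5,-1,W); sL=20/109, sR=20/49; mL=1580/5341, mR=-20/49; mL+mR=-600/5341 → advance -1; mR−mL=-3760/5341 → turn -1·90°
n=4: pose=(-4,-1,N); sL=40/113, sR=8/13; mL=712/1469, mR=-8/13; mL+mR=-192/1469 → advance -1; mR−mL=-1616/1469 → turn -1·90°
n=5: pose=(-4,-2,E); sL=10/17, sR=1/5; mL=67/170, mR=-1/5; mL+mR=33/170 → advance +1; mR−mL=-101/170 → turn -1·90°
n=6: pose=(-3,-2,S); sL=40/169, sR=8/41; mL=1496/6929, mR=-8/41; mL+mR=144/6929 → advance +1; mR−mL=-2848/6929 → turn -1·90°

0 40/117 8/9 8/13 -8/9 -6 1 N
1 10/13 1/4 53/104 -1/4 -6 0 E
2 8/25 8/37 248/925 -8/37 -5 0 S
3 20/109 20/49 1580/5341 -20/49 -5 -1 W
4 40/113 8/13 712/1469 -8/13 -4 -1 N
5 10/17 1/5 67/170 -1/5 -4 -2 E
6 40/169 8/41 1496/6929 -8/41 -3 -2 S
final -3 -3 W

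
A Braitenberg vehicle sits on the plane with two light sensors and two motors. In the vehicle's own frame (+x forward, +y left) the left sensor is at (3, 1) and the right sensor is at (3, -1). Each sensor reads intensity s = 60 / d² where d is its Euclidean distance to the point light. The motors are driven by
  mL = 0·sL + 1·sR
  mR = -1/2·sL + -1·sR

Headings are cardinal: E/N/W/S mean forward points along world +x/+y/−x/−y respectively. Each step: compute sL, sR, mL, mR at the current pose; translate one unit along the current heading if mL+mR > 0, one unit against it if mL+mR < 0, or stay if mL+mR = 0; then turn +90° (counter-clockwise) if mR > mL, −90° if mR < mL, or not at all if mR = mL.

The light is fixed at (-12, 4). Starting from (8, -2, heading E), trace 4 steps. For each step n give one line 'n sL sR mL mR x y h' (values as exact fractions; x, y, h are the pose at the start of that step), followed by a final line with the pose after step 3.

0 30/277 30/289 30/289 -12645/80053 8 -2 E
1 60/481 4/27 4/27 -2734/12987 7 -2 S
2 15/73 15/68 15/68 -1605/4964 7 -1 W
3 12/73 12/89 12/89 -1410/6497 8 -1 N
final 8 -2 E

n=0: pose=(8,-2,E); sL=30/277, sR=30/289; mL=30/289, mR=-12645/80053; mL+mR=-15/277 → advance -1; mR−mL=-20955/80053 → turn -1·90°
n=1: pose=(7,-2,S); sL=60/481, sR=4/27; mL=4/27, mR=-2734/12987; mL+mR=-30/481 → advance -1; mR−mL=-4658/12987 → turn -1·90°
n=2: pose=(7,-1,W); sL=15/73, sR=15/68; mL=15/68, mR=-1605/4964; mL+mR=-15/146 → advance -1; mR−mL=-675/1241 → turn -1·90°
n=3: pose=(8,-1,N); sL=12/73, sR=12/89; mL=12/89, mR=-1410/6497; mL+mR=-6/73 → advance -1; mR−mL=-2286/6497 → turn -1·90°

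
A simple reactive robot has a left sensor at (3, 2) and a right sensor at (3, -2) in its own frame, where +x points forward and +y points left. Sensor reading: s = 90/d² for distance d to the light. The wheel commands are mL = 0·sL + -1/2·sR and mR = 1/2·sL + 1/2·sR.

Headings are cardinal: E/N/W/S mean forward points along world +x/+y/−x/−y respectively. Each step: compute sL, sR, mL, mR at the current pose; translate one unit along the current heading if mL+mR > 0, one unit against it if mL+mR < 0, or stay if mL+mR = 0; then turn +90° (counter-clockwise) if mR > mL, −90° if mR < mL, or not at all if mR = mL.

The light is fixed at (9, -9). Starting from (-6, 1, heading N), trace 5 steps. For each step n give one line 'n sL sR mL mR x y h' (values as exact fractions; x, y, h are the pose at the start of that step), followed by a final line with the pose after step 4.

n=0: pose=(-6,1,N); sL=45/229, sR=45/169; mL=-45/338, mR=8955/38701; mL+mR=45/458 → advance +1; mR−mL=28215/77402 → turn +1·90°
n=1: pose=(-6,2,W); sL=2/9, sR=90/493; mL=-45/493, mR=898/4437; mL+mR=1/9 → advance +1; mR−mL=1303/4437 → turn +1·90°
n=2: pose=(-7,2,S); sL=9/26, sR=45/194; mL=-45/388, mR=729/2522; mL+mR=9/52 → advance +1; mR−mL=2043/5044 → turn +1·90°
n=3: pose=(-7,1,E); sL=90/313, sR=90/233; mL=-45/233, mR=24570/72929; mL+mR=45/313 → advance +1; mR−mL=38655/72929 → turn +1·90°
n=4: pose=(-6,1,N); sL=45/229, sR=45/169; mL=-45/338, mR=8955/38701; mL+mR=45/458 → advance +1; mR−mL=28215/77402 → turn +1·90°

0 45/229 45/169 -45/338 8955/38701 -6 1 N
1 2/9 90/493 -45/493 898/4437 -6 2 W
2 9/26 45/194 -45/388 729/2522 -7 2 S
3 90/313 90/233 -45/233 24570/72929 -7 1 E
4 45/229 45/169 -45/338 8955/38701 -6 1 N
final -6 2 W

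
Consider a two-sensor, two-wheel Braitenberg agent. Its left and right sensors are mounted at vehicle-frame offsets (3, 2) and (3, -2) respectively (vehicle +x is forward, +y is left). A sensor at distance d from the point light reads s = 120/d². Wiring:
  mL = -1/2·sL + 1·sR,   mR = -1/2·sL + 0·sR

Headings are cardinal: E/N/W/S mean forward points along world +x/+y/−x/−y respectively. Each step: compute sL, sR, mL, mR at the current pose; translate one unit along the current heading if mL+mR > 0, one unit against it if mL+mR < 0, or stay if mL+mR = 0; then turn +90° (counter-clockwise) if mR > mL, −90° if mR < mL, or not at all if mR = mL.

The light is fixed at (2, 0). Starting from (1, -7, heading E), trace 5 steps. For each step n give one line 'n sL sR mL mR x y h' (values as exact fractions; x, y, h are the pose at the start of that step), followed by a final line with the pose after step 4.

n=0: pose=(1,-7,E); sL=120/29, sR=24/17; mL=-324/493, mR=-60/29; mL+mR=-1344/493 → advance -1; mR−mL=-24/17 → turn -1·90°
n=1: pose=(0,-7,S); sL=6/5, sR=30/29; mL=63/145, mR=-3/5; mL+mR=-24/145 → advance -1; mR−mL=-30/29 → turn -1·90°
n=2: pose=(0,-6,W); sL=120/89, sR=120/41; mL=8220/3649, mR=-60/89; mL+mR=5760/3649 → advance +1; mR−mL=-120/41 → turn -1·90°
n=3: pose=(-1,-6,N); sL=60/17, sR=12; mL=174/17, mR=-30/17; mL+mR=144/17 → advance +1; mR−mL=-12 → turn -1·90°
n=4: pose=(-1,-5,E); sL=40/3, sR=120/49; mL=-620/147, mR=-20/3; mL+mR=-1600/147 → advance -1; mR−mL=-120/49 → turn -1·90°

0 120/29 24/17 -324/493 -60/29 1 -7 E
1 6/5 30/29 63/145 -3/5 0 -7 S
2 120/89 120/41 8220/3649 -60/89 0 -6 W
3 60/17 12 174/17 -30/17 -1 -6 N
4 40/3 120/49 -620/147 -20/3 -1 -5 E
final -2 -5 S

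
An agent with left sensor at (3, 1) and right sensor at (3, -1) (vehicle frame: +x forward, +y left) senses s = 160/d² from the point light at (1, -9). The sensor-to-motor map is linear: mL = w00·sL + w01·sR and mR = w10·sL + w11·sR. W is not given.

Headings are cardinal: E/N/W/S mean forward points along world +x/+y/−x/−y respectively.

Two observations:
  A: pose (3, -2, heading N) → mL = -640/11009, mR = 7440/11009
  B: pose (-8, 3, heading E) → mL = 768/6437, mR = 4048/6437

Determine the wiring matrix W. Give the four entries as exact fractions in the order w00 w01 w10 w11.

-1/2 1/2 -1/2 1

obs A: pose=(3,-2,N) → sL=160/101, sR=160/109, mL=-640/11009, mR=7440/11009
obs B: pose=(-8,3,E) → sL=32/41, sR=160/157, mL=768/6437, mR=4048/6437
sensor matrix S = [[160/101, 160/109], [32/41, 160/157]]; det S = 33218560/70864933
solve [mL_A; mL_B] = S·[w00; w01] and [mR_A; mR_B] = S·[w10; w11]:
  w00 = -1/2, w01 = 1/2, w10 = -1/2, w11 = 1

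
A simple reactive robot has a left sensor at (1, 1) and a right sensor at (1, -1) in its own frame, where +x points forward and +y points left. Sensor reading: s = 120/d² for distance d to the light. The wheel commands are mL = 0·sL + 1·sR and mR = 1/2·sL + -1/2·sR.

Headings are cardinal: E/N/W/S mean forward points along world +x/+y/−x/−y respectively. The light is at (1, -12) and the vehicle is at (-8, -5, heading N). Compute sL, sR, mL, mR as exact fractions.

left sensor world pos  = (-9, -4); dL² = 164
right sensor world pos = (-7, -4); dR² = 128
sL = 120/164 = 30/41
sR = 120/128 = 15/16
mL = 0·sL + 1·sR = 15/16
mR = 1/2·sL + -1/2·sR = -135/1312

30/41 15/16 15/16 -135/1312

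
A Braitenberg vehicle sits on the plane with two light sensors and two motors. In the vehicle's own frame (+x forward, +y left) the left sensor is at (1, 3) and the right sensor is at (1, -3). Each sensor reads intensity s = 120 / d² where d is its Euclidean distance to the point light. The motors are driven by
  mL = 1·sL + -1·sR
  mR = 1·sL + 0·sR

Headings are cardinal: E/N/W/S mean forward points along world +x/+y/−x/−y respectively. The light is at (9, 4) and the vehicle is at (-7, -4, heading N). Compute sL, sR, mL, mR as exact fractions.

left sensor world pos  = (-10, -3); dL² = 410
right sensor world pos = (-4, -3); dR² = 218
sL = 120/410 = 12/41
sR = 120/218 = 60/109
mL = 1·sL + -1·sR = -1152/4469
mR = 1·sL + 0·sR = 12/41

12/41 60/109 -1152/4469 12/41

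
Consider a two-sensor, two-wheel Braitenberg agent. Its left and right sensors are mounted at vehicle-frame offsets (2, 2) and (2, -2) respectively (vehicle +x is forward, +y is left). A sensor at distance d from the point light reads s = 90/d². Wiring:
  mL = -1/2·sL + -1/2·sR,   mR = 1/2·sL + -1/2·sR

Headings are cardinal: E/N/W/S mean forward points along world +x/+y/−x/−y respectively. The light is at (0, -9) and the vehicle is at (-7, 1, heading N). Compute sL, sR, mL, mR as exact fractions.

left sensor world pos  = (-9, 3); dL² = 225
right sensor world pos = (-5, 3); dR² = 169
sL = 90/225 = 2/5
sR = 90/169 = 90/169
mL = -1/2·sL + -1/2·sR = -394/845
mR = 1/2·sL + -1/2·sR = -56/845

2/5 90/169 -394/845 -56/845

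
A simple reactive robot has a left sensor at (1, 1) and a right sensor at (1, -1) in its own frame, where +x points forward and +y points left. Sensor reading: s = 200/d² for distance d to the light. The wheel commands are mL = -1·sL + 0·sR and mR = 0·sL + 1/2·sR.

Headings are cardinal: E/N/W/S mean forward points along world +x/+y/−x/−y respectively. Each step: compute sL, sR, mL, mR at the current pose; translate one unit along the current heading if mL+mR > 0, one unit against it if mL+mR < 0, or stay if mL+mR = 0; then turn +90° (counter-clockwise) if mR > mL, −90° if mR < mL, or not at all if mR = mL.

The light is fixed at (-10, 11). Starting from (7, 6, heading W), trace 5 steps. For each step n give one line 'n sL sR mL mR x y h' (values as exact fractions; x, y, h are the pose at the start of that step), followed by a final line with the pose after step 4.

0 50/73 25/34 -50/73 25/68 7 6 W
1 200/397 8/13 -200/397 4/13 8 6 S
2 20/37 100/193 -20/37 50/193 8 7 E
3 40/53 200/333 -40/53 100/333 7 7 N
4 50/73 25/34 -50/73 25/68 7 6 W
final 8 6 S

n=0: pose=(7,6,W); sL=50/73, sR=25/34; mL=-50/73, mR=25/68; mL+mR=-1575/4964 → advance -1; mR−mL=5225/4964 → turn +1·90°
n=1: pose=(8,6,S); sL=200/397, sR=8/13; mL=-200/397, mR=4/13; mL+mR=-1012/5161 → advance -1; mR−mL=4188/5161 → turn +1·90°
n=2: pose=(8,7,E); sL=20/37, sR=100/193; mL=-20/37, mR=50/193; mL+mR=-2010/7141 → advance -1; mR−mL=5710/7141 → turn +1·90°
n=3: pose=(7,7,N); sL=40/53, sR=200/333; mL=-40/53, mR=100/333; mL+mR=-8020/17649 → advance -1; mR−mL=18620/17649 → turn +1·90°
n=4: pose=(7,6,W); sL=50/73, sR=25/34; mL=-50/73, mR=25/68; mL+mR=-1575/4964 → advance -1; mR−mL=5225/4964 → turn +1·90°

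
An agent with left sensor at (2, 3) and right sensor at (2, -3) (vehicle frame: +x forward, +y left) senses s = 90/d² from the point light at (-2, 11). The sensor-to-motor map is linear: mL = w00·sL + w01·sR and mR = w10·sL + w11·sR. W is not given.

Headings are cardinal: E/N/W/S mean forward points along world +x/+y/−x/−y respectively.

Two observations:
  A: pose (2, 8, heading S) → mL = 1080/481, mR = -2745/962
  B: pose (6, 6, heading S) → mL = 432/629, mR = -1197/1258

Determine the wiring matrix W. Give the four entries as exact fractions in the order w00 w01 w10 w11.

obs A: pose=(2,8,S) → sL=45/37, sR=45/13, mL=1080/481, mR=-2745/962
obs B: pose=(6,6,S) → sL=9/17, sR=45/37, mL=432/629, mR=-1197/1258
sensor matrix S = [[45/37, 45/13], [9/17, 45/37]]; det S = -106920/302549
solve [mL_A; mL_B] = S·[w00; w01] and [mR_A; mR_B] = S·[w10; w11]:
  w00 = -1, w01 = 1, w10 = 1/2, w11 = -1

-1 1 1/2 -1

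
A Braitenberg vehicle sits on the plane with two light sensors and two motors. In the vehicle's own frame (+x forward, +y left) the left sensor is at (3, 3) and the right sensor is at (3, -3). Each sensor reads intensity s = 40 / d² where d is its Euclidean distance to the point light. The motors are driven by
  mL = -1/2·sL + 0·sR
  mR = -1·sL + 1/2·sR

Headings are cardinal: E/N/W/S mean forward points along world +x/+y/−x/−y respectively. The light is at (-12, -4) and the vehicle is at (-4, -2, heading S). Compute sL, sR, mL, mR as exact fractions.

20/61 20/13 -10/61 350/793

left sensor world pos  = (-1, -5); dL² = 122
right sensor world pos = (-7, -5); dR² = 26
sL = 40/122 = 20/61
sR = 40/26 = 20/13
mL = -1/2·sL + 0·sR = -10/61
mR = -1·sL + 1/2·sR = 350/793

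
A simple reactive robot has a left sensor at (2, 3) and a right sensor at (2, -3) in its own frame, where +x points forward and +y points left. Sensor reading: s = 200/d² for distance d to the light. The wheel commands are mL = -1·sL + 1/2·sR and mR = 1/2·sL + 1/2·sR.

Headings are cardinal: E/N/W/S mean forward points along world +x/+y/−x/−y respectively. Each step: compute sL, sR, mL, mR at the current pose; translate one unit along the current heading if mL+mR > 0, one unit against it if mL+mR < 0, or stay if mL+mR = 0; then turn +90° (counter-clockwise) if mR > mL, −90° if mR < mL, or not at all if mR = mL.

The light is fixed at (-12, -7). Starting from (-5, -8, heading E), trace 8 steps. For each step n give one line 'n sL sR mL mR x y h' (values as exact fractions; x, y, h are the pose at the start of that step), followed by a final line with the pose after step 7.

n=0: pose=(-5,-8,E); sL=40/17, sR=200/97; mL=-2180/1649, mR=3640/1649; mL+mR=1460/1649 → advance +1; mR−mL=60/17 → turn +1·90°
n=1: pose=(-4,-8,N); sL=100/13, sR=100/61; mL=-5450/793, mR=3700/793; mL+mR=-1750/793 → advance -1; mR−mL=150/13 → turn +1·90°
n=2: pose=(-4,-9,W); sL=200/61, sR=200/37; mL=-1300/2257, mR=9800/2257; mL+mR=8500/2257 → advance +1; mR−mL=300/61 → turn +1·90°
n=3: pose=(-5,-9,S); sL=50/29, sR=25/4; mL=325/232, mR=925/232; mL+mR=625/116 → advance +1; mR−mL=75/29 → turn +1·90°
n=4: pose=(-5,-10,E); sL=200/81, sR=200/117; mL=-1700/1053, mR=2200/1053; mL+mR=500/1053 → advance +1; mR−mL=100/27 → turn +1·90°
n=5: pose=(-4,-10,N); sL=100/13, sR=100/61; mL=-5450/793, mR=3700/793; mL+mR=-1750/793 → advance -1; mR−mL=150/13 → turn +1·90°
n=6: pose=(-4,-11,W); sL=40/17, sR=200/37; mL=220/629, mR=2440/629; mL+mR=2660/629 → advance +1; mR−mL=60/17 → turn +1·90°
n=7: pose=(-5,-11,S); sL=25/17, sR=50/13; mL=100/221, mR=1175/442; mL+mR=1375/442 → advance +1; mR−mL=75/34 → turn +1·90°

0 40/17 200/97 -2180/1649 3640/1649 -5 -8 E
1 100/13 100/61 -5450/793 3700/793 -4 -8 N
2 200/61 200/37 -1300/2257 9800/2257 -4 -9 W
3 50/29 25/4 325/232 925/232 -5 -9 S
4 200/81 200/117 -1700/1053 2200/1053 -5 -10 E
5 100/13 100/61 -5450/793 3700/793 -4 -10 N
6 40/17 200/37 220/629 2440/629 -4 -11 W
7 25/17 50/13 100/221 1175/442 -5 -11 S
final -5 -12 E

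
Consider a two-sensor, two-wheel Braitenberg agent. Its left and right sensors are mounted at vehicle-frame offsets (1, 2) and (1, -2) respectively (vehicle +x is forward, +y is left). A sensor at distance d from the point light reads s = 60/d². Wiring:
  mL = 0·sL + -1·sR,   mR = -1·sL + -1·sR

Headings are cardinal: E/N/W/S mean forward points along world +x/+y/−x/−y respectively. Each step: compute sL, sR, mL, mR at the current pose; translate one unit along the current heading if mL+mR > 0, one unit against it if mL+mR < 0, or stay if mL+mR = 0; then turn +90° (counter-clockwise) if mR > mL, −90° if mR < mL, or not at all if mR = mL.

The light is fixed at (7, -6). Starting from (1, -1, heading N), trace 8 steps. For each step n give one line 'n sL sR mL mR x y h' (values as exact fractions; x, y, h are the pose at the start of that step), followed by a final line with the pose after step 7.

n=0: pose=(1,-1,N); sL=3/5, sR=15/13; mL=-15/13, mR=-114/65; mL+mR=-189/65 → advance -1; mR−mL=-3/5 → turn -1·90°
n=1: pose=(1,-2,E); sL=60/61, sR=60/29; mL=-60/29, mR=-5400/1769; mL+mR=-9060/1769 → advance -1; mR−mL=-60/61 → turn -1·90°
n=2: pose=(0,-2,S); sL=30/17, sR=2/3; mL=-2/3, mR=-124/51; mL+mR=-158/51 → advance -1; mR−mL=-30/17 → turn -1·90°
n=3: pose=(0,-1,W); sL=60/73, sR=60/113; mL=-60/113, mR=-11160/8249; mL+mR=-15540/8249 → advance -1; mR−mL=-60/73 → turn -1·90°
n=4: pose=(1,-1,N); sL=3/5, sR=15/13; mL=-15/13, mR=-114/65; mL+mR=-189/65 → advance -1; mR−mL=-3/5 → turn -1·90°
n=5: pose=(1,-2,E); sL=60/61, sR=60/29; mL=-60/29, mR=-5400/1769; mL+mR=-9060/1769 → advance -1; mR−mL=-60/61 → turn -1·90°
n=6: pose=(0,-2,S); sL=30/17, sR=2/3; mL=-2/3, mR=-124/51; mL+mR=-158/51 → advance -1; mR−mL=-30/17 → turn -1·90°
n=7: pose=(0,-1,W); sL=60/73, sR=60/113; mL=-60/113, mR=-11160/8249; mL+mR=-15540/8249 → advance -1; mR−mL=-60/73 → turn -1·90°

0 3/5 15/13 -15/13 -114/65 1 -1 N
1 60/61 60/29 -60/29 -5400/1769 1 -2 E
2 30/17 2/3 -2/3 -124/51 0 -2 S
3 60/73 60/113 -60/113 -11160/8249 0 -1 W
4 3/5 15/13 -15/13 -114/65 1 -1 N
5 60/61 60/29 -60/29 -5400/1769 1 -2 E
6 30/17 2/3 -2/3 -124/51 0 -2 S
7 60/73 60/113 -60/113 -11160/8249 0 -1 W
final 1 -1 N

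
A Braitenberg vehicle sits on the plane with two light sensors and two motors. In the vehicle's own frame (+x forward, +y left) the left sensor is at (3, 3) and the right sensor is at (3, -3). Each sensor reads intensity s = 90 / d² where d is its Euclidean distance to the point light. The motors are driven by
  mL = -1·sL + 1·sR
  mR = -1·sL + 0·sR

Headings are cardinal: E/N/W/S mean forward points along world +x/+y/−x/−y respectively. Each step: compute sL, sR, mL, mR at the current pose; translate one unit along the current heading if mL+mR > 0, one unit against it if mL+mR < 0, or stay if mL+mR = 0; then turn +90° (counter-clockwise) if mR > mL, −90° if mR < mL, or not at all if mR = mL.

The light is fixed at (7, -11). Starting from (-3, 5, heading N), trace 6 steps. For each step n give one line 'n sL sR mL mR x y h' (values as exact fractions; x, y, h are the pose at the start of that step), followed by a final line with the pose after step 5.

0 9/53 9/41 108/2173 -9/53 -3 5 N
1 90/373 90/193 16200/71989 -90/373 -3 4 E
2 45/104 9/34 -297/1768 -45/104 -4 4 S
3 18/73 90/557 -3456/40661 -18/73 -4 5 W
4 9/53 9/41 108/2173 -9/53 -3 5 N
5 90/373 90/193 16200/71989 -90/373 -3 4 E
final -4 4 S

n=0: pose=(-3,5,N); sL=9/53, sR=9/41; mL=108/2173, mR=-9/53; mL+mR=-261/2173 → advance -1; mR−mL=-9/41 → turn -1·90°
n=1: pose=(-3,4,E); sL=90/373, sR=90/193; mL=16200/71989, mR=-90/373; mL+mR=-1170/71989 → advance -1; mR−mL=-90/193 → turn -1·90°
n=2: pose=(-4,4,S); sL=45/104, sR=9/34; mL=-297/1768, mR=-45/104; mL+mR=-531/884 → advance -1; mR−mL=-9/34 → turn -1·90°
n=3: pose=(-4,5,W); sL=18/73, sR=90/557; mL=-3456/40661, mR=-18/73; mL+mR=-13482/40661 → advance -1; mR−mL=-90/557 → turn -1·90°
n=4: pose=(-3,5,N); sL=9/53, sR=9/41; mL=108/2173, mR=-9/53; mL+mR=-261/2173 → advance -1; mR−mL=-9/41 → turn -1·90°
n=5: pose=(-3,4,E); sL=90/373, sR=90/193; mL=16200/71989, mR=-90/373; mL+mR=-1170/71989 → advance -1; mR−mL=-90/193 → turn -1·90°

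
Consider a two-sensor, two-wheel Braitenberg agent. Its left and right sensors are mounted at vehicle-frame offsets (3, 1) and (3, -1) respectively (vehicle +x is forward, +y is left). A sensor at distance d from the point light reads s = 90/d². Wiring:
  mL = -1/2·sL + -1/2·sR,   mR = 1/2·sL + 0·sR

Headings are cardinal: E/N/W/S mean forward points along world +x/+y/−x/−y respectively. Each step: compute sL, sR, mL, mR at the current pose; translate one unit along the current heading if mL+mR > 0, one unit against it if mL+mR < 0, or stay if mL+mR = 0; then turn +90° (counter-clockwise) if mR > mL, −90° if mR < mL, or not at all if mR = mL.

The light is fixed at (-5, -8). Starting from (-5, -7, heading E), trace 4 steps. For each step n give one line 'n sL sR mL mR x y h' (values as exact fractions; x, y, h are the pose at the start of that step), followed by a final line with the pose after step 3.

n=0: pose=(-5,-7,E); sL=90/13, sR=10; mL=-110/13, mR=45/13; mL+mR=-5 → advance -1; mR−mL=155/13 → turn +1·90°
n=1: pose=(-6,-7,N); sL=9/2, sR=45/8; mL=-81/16, mR=9/4; mL+mR=-45/16 → advance -1; mR−mL=117/16 → turn +1·90°
n=2: pose=(-6,-8,W); sL=90/17, sR=90/17; mL=-90/17, mR=45/17; mL+mR=-45/17 → advance -1; mR−mL=135/17 → turn +1·90°
n=3: pose=(-5,-8,S); sL=9, sR=9; mL=-9, mR=9/2; mL+mR=-9/2 → advance -1; mR−mL=27/2 → turn +1·90°

0 90/13 10 -110/13 45/13 -5 -7 E
1 9/2 45/8 -81/16 9/4 -6 -7 N
2 90/17 90/17 -90/17 45/17 -6 -8 W
3 9 9 -9 9/2 -5 -8 S
final -5 -7 E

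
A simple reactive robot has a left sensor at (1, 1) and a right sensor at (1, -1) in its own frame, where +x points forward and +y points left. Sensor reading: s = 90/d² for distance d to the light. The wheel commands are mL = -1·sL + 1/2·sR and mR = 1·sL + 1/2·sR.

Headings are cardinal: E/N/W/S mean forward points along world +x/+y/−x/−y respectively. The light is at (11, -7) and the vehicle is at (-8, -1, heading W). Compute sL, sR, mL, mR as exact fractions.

18/85 90/449 -4257/38165 11907/38165

left sensor world pos  = (-9, -2); dL² = 425
right sensor world pos = (-9, 0); dR² = 449
sL = 90/425 = 18/85
sR = 90/449 = 90/449
mL = -1·sL + 1/2·sR = -4257/38165
mR = 1·sL + 1/2·sR = 11907/38165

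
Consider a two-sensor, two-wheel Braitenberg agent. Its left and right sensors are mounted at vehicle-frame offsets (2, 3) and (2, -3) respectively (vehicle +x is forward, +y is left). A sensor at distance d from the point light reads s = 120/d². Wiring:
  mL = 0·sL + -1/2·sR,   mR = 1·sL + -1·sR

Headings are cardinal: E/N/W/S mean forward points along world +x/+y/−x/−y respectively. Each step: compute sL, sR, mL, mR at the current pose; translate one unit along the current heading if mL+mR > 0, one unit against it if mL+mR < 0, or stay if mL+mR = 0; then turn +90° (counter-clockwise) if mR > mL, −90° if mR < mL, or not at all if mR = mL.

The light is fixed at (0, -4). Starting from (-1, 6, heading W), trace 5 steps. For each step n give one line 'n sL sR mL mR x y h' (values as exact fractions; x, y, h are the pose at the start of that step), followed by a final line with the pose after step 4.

0 60/29 60/89 -30/89 3600/2581 -1 6 W
1 24/13 120/89 -60/89 576/1157 -2 6 S
2 30/49 15/8 -15/16 -495/392 -2 7 E
3 40/27 40/39 -20/39 160/351 -3 7 S
4 60/113 60/41 -30/41 -4320/4633 -3 8 E
final -4 8 S

n=0: pose=(-1,6,W); sL=60/29, sR=60/89; mL=-30/89, mR=3600/2581; mL+mR=2730/2581 → advance +1; mR−mL=4470/2581 → turn +1·90°
n=1: pose=(-2,6,S); sL=24/13, sR=120/89; mL=-60/89, mR=576/1157; mL+mR=-204/1157 → advance -1; mR−mL=1356/1157 → turn +1·90°
n=2: pose=(-2,7,E); sL=30/49, sR=15/8; mL=-15/16, mR=-495/392; mL+mR=-1725/784 → advance -1; mR−mL=-255/784 → turn -1·90°
n=3: pose=(-3,7,S); sL=40/27, sR=40/39; mL=-20/39, mR=160/351; mL+mR=-20/351 → advance -1; mR−mL=340/351 → turn +1·90°
n=4: pose=(-3,8,E); sL=60/113, sR=60/41; mL=-30/41, mR=-4320/4633; mL+mR=-7710/4633 → advance -1; mR−mL=-930/4633 → turn -1·90°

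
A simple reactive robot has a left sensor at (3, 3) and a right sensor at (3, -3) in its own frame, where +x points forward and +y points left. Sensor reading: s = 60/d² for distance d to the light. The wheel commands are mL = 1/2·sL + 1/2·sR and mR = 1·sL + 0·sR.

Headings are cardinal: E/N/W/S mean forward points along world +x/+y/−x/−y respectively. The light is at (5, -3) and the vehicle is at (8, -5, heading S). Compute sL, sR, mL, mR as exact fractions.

left sensor world pos  = (11, -8); dL² = 61
right sensor world pos = (5, -8); dR² = 25
sL = 60/61 = 60/61
sR = 60/25 = 12/5
mL = 1/2·sL + 1/2·sR = 516/305
mR = 1·sL + 0·sR = 60/61

60/61 12/5 516/305 60/61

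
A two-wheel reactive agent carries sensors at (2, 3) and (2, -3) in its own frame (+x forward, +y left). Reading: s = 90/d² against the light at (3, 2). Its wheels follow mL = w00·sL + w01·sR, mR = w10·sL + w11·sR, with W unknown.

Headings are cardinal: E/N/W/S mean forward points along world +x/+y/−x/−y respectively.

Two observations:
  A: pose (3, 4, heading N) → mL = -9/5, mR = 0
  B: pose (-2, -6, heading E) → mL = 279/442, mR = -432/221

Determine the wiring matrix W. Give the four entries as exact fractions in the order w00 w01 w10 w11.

obs A: pose=(3,4,N) → sL=18/5, sR=18/5, mL=-9/5, mR=0
obs B: pose=(-2,-6,E) → sL=45/17, sR=9/13, mL=279/442, mR=-432/221
sensor matrix S = [[18/5, 18/5], [45/17, 9/13]]; det S = -7776/1105
solve [mL_A; mL_B] = S·[w00; w01] and [mR_A; mR_B] = S·[w10; w11]:
  w00 = 1/2, w01 = -1, w10 = -1, w11 = 1

1/2 -1 -1 1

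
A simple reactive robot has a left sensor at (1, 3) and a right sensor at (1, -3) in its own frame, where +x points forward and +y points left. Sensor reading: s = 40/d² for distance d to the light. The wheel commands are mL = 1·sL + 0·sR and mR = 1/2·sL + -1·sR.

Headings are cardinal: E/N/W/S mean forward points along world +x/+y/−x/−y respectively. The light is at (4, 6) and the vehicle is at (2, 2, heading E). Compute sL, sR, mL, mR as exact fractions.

20 4/5 20 46/5

left sensor world pos  = (3, 5); dL² = 2
right sensor world pos = (3, -1); dR² = 50
sL = 40/2 = 20
sR = 40/50 = 4/5
mL = 1·sL + 0·sR = 20
mR = 1/2·sL + -1·sR = 46/5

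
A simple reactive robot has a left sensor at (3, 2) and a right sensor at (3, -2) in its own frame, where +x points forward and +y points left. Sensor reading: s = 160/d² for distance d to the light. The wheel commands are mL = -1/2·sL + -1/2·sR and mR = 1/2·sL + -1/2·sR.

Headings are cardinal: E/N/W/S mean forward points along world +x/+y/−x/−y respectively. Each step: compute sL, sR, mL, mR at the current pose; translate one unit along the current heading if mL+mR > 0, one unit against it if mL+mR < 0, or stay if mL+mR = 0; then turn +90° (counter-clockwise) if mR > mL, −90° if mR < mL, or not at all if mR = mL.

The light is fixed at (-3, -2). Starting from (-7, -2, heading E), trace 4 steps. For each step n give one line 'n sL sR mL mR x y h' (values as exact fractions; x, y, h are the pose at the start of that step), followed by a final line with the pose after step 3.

0 32 32 -32 0 -7 -2 E
1 80/29 80/9 -1520/261 -800/261 -8 -2 N
2 160/73 32/13 -2208/949 -128/949 -8 -3 W
3 8 40/13 -72/13 32/13 -7 -3 S
final -7 -2 E

n=0: pose=(-7,-2,E); sL=32, sR=32; mL=-32, mR=0; mL+mR=-32 → advance -1; mR−mL=32 → turn +1·90°
n=1: pose=(-8,-2,N); sL=80/29, sR=80/9; mL=-1520/261, mR=-800/261; mL+mR=-80/9 → advance -1; mR−mL=80/29 → turn +1·90°
n=2: pose=(-8,-3,W); sL=160/73, sR=32/13; mL=-2208/949, mR=-128/949; mL+mR=-32/13 → advance -1; mR−mL=160/73 → turn +1·90°
n=3: pose=(-7,-3,S); sL=8, sR=40/13; mL=-72/13, mR=32/13; mL+mR=-40/13 → advance -1; mR−mL=8 → turn +1·90°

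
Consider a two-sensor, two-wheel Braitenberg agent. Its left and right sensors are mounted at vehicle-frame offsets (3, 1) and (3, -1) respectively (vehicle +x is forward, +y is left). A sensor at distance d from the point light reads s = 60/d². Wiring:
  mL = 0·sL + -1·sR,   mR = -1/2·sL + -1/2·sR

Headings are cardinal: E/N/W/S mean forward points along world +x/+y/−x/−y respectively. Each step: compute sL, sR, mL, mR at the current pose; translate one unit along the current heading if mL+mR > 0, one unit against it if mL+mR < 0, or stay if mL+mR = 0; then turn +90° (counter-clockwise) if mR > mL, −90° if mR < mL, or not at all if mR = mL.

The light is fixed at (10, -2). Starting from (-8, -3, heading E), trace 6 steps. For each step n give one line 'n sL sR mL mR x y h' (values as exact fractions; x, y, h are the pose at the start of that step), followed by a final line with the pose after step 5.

0 4/15 60/229 -60/229 -908/3435 -8 -3 E
1 3/17 15/104 -15/104 -567/3536 -9 -3 S
2 12/97 12/97 -12/97 -12/97 -9 -2 W
3 30/221 30/221 -30/221 -30/221 -8 -2 W
4 60/401 60/401 -60/401 -60/401 -7 -2 W
5 30/181 30/181 -30/181 -30/181 -6 -2 W
final -5 -2 W

n=0: pose=(-8,-3,E); sL=4/15, sR=60/229; mL=-60/229, mR=-908/3435; mL+mR=-1808/3435 → advance -1; mR−mL=-8/3435 → turn -1·90°
n=1: pose=(-9,-3,S); sL=3/17, sR=15/104; mL=-15/104, mR=-567/3536; mL+mR=-1077/3536 → advance -1; mR−mL=-57/3536 → turn -1·90°
n=2: pose=(-9,-2,W); sL=12/97, sR=12/97; mL=-12/97, mR=-12/97; mL+mR=-24/97 → advance -1; mR−mL=0 → turn +0·90°
n=3: pose=(-8,-2,W); sL=30/221, sR=30/221; mL=-30/221, mR=-30/221; mL+mR=-60/221 → advance -1; mR−mL=0 → turn +0·90°
n=4: pose=(-7,-2,W); sL=60/401, sR=60/401; mL=-60/401, mR=-60/401; mL+mR=-120/401 → advance -1; mR−mL=0 → turn +0·90°
n=5: pose=(-6,-2,W); sL=30/181, sR=30/181; mL=-30/181, mR=-30/181; mL+mR=-60/181 → advance -1; mR−mL=0 → turn +0·90°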